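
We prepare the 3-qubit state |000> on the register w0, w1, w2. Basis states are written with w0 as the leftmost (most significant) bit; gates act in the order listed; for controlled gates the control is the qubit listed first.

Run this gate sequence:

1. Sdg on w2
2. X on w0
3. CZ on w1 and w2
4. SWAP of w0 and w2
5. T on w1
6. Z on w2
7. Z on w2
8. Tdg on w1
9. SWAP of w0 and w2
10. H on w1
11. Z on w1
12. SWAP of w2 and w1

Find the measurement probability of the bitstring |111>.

The probability of measuring |111> is 0. Key observation: steps 4-9 multiply out to the identity, so the circuit reduces to the remaining gates.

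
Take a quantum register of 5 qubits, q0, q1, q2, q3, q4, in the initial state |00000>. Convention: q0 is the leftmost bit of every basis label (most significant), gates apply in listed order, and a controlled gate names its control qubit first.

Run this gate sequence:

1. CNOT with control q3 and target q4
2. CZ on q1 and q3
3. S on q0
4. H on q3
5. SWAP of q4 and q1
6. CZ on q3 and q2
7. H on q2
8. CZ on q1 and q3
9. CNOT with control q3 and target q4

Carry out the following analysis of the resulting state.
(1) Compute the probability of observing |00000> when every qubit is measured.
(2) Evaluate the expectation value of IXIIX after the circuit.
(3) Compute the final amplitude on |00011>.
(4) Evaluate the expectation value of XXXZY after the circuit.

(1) Outcome |00000> occurs with probability 1/4.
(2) The expectation value of IXIIX is 0.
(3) The final state's coefficient on |00011> equals 1/2.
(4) The expectation value of XXXZY is 0.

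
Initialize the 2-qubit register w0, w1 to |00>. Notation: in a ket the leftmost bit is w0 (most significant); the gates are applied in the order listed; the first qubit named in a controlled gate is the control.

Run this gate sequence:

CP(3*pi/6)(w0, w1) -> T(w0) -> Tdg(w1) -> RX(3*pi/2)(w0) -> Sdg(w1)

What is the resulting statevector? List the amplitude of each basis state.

After the circuit, the state carries amplitude -sqrt(2)/2 on |00>, 0 on |01>, -sqrt(2)*I/2 on |10>, 0 on |11>.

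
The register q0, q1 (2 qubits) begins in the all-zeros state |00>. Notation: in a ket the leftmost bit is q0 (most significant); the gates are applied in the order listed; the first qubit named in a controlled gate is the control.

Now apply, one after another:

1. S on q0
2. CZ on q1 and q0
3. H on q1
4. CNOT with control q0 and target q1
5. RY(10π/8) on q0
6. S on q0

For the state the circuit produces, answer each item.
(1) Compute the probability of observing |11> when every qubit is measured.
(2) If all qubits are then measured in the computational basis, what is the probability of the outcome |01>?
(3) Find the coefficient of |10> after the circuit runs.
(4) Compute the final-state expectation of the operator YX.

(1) A full measurement returns |11> with probability sqrt(2)/8 + 1/4.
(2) The probability of measuring |01> is 1/4 - sqrt(2)/8.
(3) The final state's coefficient on |10> equals I*sqrt(2*sqrt(2) + 4)/4.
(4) The observable YX averages to -sqrt(2)/2.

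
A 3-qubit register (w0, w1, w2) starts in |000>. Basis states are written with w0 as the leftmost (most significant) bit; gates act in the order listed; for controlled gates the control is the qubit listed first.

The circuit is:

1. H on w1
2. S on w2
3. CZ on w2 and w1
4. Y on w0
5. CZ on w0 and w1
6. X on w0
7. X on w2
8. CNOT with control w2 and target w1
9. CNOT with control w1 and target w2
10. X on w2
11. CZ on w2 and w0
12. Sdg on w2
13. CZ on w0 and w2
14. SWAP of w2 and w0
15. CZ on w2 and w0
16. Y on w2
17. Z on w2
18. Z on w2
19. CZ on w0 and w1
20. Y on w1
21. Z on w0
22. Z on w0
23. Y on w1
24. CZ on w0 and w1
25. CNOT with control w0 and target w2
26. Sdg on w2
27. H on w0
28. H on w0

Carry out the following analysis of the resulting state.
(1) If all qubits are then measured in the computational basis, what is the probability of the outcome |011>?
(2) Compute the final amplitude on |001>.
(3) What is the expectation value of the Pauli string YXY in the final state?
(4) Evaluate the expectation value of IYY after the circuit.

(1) The probability of measuring |011> is 0.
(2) The final state's coefficient on |001> equals -sqrt(2)*I/2.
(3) The observable YXY averages to -1.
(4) In the final state, IYY has expectation 0.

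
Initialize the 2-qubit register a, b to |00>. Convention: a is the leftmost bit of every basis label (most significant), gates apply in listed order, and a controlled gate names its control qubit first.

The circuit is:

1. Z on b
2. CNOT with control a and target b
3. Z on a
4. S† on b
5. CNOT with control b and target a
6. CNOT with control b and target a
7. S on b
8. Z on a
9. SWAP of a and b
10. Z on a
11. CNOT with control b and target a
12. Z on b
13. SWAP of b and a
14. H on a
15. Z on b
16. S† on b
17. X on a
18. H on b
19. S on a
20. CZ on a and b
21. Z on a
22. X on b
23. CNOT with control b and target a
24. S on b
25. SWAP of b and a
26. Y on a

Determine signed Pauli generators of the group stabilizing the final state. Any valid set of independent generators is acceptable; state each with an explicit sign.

The stabilizer group can be generated by -XI, +IY, among other valid generating sets. Key observation: steps 3-8 multiply out to the identity, so the circuit reduces to the remaining gates.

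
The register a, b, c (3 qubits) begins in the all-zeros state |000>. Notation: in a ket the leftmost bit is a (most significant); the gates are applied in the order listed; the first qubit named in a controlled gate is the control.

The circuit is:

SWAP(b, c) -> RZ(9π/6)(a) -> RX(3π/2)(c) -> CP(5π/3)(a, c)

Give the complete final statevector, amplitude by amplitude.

The resulting statevector has amplitude sqrt(2)*exp(I*pi/4)/2 on |000>, sqrt(2)*exp(3*I*pi/4)/2 on |001>, and 0 on every other basis state.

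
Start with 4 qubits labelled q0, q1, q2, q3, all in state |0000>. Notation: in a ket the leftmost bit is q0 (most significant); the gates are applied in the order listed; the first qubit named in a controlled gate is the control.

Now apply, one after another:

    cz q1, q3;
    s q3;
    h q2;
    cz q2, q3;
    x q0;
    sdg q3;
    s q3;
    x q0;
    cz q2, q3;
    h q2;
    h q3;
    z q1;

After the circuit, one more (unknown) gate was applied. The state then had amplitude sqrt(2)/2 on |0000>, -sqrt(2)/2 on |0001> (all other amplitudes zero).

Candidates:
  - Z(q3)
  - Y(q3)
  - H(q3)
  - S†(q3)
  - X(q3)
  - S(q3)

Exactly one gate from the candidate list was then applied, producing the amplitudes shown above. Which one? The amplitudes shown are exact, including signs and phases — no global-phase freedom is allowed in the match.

It was Z(q3) that produced the state shown. Key observation: steps 3-10 multiply out to the identity, so the circuit reduces to the remaining gates.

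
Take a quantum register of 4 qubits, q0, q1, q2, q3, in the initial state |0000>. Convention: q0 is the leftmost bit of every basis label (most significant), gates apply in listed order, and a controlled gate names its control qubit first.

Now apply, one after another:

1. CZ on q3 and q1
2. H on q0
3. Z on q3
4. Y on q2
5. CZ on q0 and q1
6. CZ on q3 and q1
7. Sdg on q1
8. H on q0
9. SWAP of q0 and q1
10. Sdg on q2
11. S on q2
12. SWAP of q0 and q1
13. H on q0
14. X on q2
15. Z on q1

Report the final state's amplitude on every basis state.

After the circuit, the state carries amplitude sqrt(2)*I/2 on |0000>, sqrt(2)*I/2 on |1000>, and 0 on every other basis state.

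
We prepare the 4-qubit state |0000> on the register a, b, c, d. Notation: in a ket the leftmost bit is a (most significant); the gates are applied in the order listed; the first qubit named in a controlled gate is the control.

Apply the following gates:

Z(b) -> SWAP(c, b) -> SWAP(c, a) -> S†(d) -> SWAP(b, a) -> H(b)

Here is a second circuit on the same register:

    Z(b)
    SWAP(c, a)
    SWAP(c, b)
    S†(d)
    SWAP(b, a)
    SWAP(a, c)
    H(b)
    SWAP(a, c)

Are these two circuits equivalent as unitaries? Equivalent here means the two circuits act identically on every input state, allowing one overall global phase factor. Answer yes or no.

No — the two circuits implement different unitaries, even allowing a global phase.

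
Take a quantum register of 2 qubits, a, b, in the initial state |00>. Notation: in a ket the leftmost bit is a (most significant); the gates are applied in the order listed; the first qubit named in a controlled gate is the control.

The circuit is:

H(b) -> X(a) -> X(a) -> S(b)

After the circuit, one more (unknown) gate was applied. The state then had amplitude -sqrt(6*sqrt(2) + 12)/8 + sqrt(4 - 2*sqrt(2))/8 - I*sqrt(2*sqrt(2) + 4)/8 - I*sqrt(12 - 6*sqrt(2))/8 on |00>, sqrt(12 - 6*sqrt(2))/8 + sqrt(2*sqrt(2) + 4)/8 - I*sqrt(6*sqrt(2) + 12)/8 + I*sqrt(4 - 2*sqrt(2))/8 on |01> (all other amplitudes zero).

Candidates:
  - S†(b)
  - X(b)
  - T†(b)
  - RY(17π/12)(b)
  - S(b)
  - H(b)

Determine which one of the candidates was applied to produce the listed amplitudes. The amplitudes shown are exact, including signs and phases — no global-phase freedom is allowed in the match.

The applied gate was RY(17π/12)(b). Key observation: the block from step 2 through step 3 cancels to the identity and can be dropped.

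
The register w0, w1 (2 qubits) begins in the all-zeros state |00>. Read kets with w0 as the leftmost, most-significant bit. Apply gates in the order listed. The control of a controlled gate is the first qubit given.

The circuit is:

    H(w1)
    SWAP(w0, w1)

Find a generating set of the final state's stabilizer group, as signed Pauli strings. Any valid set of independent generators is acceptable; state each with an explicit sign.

The stabilizer group can be generated by +XI, +IZ, among other valid generating sets.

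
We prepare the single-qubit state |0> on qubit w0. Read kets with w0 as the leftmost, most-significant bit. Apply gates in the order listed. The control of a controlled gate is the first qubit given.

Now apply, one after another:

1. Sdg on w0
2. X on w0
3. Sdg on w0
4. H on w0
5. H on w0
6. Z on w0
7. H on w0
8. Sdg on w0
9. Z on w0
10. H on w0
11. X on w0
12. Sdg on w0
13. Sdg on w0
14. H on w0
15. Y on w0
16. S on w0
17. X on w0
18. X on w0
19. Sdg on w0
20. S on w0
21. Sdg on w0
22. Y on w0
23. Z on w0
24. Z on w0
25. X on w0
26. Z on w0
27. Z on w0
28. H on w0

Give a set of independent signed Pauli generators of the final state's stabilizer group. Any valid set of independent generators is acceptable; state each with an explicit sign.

The final state is stabilized by the group generated by -Y; other independent generating sets are equally valid. Key observation: gates 17-18 undo each other exactly, leaving only the rest of the circuit to track.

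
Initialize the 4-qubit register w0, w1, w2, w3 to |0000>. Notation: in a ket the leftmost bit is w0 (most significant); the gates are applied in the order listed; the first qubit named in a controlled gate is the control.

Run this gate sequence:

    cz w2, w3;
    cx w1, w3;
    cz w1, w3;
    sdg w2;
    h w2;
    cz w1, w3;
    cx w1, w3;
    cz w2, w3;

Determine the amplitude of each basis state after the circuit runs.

After the circuit, the state carries amplitude sqrt(2)/2 on |0000>, sqrt(2)/2 on |0010>, and 0 on every other basis state.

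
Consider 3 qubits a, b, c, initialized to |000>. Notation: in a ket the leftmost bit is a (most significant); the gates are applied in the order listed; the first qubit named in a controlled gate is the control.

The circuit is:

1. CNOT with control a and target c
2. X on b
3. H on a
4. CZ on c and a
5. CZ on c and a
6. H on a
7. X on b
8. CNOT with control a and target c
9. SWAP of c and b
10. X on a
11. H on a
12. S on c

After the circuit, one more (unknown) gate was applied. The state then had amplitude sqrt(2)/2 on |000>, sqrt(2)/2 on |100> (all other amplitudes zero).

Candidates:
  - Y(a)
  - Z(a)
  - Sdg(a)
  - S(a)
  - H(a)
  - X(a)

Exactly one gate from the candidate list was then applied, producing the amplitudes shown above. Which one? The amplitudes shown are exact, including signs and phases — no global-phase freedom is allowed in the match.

The unique candidate consistent with the amplitudes is Z(a).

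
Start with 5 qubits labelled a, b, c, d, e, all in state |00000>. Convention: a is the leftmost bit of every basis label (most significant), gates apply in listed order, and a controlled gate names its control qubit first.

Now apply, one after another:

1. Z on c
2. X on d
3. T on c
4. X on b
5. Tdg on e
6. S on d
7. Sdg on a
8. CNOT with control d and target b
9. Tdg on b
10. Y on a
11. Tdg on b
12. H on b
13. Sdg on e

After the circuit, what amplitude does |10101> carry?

The final state's coefficient on |10101> equals 0.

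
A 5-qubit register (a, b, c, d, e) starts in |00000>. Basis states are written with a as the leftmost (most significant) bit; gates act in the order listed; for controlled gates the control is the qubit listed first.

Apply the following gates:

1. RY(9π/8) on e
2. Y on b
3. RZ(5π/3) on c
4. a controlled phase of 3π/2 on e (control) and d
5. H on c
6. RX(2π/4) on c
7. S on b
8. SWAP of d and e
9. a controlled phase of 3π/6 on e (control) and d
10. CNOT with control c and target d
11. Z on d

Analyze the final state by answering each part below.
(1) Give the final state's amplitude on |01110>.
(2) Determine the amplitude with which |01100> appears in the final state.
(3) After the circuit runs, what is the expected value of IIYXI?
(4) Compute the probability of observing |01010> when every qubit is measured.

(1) The final state's coefficient on |01110> equals (1 - I)*exp(I*pi/6)*sin(pi/16)/2.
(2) The amplitude on |01100> is (1 - I)*exp(I*pi/6)*cos(pi/16)/2.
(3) The observable IIYXI averages to 0.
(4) A full measurement returns |01010> with probability sqrt(sqrt(2) + 2)/8 + 1/4.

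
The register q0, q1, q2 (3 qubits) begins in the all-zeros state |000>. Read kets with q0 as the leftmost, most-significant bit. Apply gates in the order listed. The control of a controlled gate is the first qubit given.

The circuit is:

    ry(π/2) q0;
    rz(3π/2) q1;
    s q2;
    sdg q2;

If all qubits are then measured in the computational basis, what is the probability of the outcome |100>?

Outcome |100> occurs with probability 1/2.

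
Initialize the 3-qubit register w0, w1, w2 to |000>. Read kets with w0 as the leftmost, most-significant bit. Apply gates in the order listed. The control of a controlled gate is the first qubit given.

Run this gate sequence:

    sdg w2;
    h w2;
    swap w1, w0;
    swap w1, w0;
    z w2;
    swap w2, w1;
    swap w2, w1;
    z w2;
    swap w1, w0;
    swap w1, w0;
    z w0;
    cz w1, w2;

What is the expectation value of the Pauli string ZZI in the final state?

The expectation value of ZZI is 1. Key observation: the block from step 3 through step 10 cancels to the identity and can be dropped.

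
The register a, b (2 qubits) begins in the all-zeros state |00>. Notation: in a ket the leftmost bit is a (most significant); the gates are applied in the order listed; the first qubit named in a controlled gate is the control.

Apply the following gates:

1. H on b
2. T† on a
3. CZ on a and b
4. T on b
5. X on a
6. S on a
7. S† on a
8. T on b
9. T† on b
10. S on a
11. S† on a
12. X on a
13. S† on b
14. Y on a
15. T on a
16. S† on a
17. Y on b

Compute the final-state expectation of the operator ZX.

The expectation value of ZX is sqrt(2)/2. Key observation: the block from step 5 through step 12 cancels to the identity and can be dropped.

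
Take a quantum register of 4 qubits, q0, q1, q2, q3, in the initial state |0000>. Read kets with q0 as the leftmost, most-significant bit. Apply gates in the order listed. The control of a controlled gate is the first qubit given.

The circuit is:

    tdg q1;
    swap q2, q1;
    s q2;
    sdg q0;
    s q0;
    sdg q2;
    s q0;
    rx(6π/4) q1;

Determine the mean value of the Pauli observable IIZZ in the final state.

In the final state, IIZZ has expectation 1.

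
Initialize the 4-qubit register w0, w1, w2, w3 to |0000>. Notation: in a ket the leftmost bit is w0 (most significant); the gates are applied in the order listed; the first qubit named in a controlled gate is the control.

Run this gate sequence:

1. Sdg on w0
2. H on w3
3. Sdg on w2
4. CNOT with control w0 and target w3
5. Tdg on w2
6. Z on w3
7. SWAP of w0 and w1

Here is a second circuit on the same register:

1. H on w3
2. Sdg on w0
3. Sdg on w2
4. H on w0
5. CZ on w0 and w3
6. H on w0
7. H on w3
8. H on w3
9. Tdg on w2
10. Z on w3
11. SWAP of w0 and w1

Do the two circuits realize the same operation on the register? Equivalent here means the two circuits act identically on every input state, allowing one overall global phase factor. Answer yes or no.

No — the two circuits implement different unitaries, even allowing a global phase.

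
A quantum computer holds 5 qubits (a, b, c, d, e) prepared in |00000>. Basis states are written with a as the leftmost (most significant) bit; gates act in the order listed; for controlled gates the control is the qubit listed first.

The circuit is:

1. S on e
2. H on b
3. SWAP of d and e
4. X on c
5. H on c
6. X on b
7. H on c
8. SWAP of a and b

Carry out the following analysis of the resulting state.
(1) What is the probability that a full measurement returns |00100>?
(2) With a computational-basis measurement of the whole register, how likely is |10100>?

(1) Outcome |00100> occurs with probability 1/2.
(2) A full measurement returns |10100> with probability 1/2.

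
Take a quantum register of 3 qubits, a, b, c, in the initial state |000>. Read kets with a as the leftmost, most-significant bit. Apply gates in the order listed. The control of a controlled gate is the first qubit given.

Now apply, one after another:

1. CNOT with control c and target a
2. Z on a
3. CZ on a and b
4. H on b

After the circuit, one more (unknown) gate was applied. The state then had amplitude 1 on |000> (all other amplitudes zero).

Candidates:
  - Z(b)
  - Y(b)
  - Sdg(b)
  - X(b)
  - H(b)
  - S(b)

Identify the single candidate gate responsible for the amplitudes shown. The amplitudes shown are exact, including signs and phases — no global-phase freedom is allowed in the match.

It was H(b) that produced the state shown.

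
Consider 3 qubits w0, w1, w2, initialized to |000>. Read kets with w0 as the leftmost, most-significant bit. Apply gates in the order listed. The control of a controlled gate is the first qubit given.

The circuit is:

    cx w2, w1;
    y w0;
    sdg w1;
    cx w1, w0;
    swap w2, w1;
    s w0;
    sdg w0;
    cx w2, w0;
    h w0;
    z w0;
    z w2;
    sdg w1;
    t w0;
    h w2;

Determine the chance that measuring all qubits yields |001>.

Outcome |001> occurs with probability 1/4.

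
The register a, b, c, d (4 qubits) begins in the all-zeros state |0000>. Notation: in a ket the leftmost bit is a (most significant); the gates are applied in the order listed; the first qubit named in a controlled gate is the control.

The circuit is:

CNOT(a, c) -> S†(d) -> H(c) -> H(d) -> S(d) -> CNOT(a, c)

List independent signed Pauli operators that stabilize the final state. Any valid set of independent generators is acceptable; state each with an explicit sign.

The final state is stabilized by the group generated by +IIXI, +IIIY, +ZIII, +IZII; other independent generating sets are equally valid.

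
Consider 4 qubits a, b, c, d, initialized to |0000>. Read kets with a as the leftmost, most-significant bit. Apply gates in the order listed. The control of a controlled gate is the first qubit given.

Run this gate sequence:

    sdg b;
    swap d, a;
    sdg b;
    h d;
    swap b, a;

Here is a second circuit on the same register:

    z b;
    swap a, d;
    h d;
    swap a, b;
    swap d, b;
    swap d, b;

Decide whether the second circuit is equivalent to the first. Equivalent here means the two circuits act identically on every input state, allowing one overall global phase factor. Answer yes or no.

Yes: on every input state the two circuits agree up to one overall phase factor.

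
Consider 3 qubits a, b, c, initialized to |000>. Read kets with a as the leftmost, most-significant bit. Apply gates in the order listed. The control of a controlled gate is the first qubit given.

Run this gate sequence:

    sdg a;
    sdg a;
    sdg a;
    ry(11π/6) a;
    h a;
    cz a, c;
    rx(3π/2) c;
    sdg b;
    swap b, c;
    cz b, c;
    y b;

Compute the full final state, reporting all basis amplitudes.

The final amplitudes are sqrt(2)/4 on |000>, 0 on |001>, sqrt(2)*I/4 on |010>, 0 on |011>, sqrt(6)/4 on |100>, 0 on |101>, sqrt(6)*I/4 on |110>, 0 on |111>.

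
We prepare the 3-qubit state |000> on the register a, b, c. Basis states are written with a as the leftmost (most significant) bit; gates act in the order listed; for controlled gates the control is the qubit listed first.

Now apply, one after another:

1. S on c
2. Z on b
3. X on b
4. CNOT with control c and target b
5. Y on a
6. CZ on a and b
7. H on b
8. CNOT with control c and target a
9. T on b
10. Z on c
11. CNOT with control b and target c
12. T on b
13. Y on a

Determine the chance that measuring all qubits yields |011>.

A full measurement returns |011> with probability 1/2.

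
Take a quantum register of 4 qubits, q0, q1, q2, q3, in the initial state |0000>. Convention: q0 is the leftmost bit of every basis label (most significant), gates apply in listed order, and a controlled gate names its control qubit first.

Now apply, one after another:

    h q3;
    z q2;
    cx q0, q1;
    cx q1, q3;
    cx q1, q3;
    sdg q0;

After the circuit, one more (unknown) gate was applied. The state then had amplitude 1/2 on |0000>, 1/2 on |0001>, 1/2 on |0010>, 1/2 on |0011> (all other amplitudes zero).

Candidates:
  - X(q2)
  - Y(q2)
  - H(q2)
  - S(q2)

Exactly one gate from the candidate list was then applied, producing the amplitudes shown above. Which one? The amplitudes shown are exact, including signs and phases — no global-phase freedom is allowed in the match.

The applied gate was H(q2). Key observation: the block from step 4 through step 5 cancels to the identity and can be dropped.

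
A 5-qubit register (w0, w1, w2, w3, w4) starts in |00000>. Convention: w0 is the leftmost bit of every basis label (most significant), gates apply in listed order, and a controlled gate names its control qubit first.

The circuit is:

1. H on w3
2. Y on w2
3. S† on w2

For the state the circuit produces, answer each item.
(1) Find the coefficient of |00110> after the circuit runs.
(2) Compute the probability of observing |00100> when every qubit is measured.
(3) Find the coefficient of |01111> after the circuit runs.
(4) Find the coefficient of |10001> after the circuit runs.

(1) The final state's coefficient on |00110> equals sqrt(2)/2.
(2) A full measurement returns |00100> with probability 1/2.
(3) The final state's coefficient on |01111> equals 0.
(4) |10001> carries amplitude 0 in the final state.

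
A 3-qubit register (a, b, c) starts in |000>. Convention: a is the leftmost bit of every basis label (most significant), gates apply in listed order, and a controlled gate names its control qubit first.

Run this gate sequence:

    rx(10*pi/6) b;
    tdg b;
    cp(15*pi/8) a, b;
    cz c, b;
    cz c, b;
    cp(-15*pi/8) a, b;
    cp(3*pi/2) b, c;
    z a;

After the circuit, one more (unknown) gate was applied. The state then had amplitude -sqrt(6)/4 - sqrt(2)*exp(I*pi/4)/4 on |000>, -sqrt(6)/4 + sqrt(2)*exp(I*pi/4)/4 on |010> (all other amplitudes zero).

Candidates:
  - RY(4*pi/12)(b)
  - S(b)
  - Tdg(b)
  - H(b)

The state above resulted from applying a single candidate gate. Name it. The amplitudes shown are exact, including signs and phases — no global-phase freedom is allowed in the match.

The applied gate was H(b).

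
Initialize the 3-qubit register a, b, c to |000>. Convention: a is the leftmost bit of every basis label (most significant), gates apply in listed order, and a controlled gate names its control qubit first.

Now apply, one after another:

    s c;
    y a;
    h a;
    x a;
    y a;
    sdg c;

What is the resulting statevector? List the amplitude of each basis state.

The resulting statevector has amplitude sqrt(2)/2 on |000>, sqrt(2)/2 on |100>, and 0 on every other basis state.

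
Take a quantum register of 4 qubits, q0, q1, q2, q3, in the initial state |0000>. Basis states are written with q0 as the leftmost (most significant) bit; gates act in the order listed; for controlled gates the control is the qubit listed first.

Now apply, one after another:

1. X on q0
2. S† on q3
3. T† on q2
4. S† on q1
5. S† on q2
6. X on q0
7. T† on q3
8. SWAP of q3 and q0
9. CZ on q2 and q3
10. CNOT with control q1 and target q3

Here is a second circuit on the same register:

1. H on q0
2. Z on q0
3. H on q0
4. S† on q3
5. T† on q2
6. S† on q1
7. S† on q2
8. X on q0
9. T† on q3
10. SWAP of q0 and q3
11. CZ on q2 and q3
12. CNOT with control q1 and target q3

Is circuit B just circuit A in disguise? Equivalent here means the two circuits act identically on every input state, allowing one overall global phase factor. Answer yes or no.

Yes, they are equivalent — the unitaries differ by at most a global phase.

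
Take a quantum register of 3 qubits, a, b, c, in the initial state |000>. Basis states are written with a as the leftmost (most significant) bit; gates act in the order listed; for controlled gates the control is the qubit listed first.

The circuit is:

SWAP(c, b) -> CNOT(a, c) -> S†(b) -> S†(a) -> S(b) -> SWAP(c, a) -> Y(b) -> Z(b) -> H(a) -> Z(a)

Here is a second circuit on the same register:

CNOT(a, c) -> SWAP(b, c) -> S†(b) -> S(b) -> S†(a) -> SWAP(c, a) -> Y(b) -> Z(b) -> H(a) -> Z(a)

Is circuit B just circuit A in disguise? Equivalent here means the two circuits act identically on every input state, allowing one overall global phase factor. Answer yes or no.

No — the two circuits implement different unitaries, even allowing a global phase.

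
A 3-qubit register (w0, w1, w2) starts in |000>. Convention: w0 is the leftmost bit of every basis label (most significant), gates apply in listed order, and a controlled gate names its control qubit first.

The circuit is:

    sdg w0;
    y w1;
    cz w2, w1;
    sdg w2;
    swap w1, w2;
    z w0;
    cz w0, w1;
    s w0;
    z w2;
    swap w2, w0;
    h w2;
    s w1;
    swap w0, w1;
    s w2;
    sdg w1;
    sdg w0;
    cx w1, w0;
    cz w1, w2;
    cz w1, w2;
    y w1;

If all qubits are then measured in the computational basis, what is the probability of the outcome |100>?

A full measurement returns |100> with probability 1/2. Key observation: steps 18-19 multiply out to the identity, so the circuit reduces to the remaining gates.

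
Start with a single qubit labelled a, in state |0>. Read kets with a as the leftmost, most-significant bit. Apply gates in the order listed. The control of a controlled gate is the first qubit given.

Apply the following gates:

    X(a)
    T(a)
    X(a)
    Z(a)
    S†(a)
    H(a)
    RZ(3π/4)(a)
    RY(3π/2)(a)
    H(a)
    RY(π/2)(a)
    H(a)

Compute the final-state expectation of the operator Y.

The expectation value of Y is sqrt(2)/2.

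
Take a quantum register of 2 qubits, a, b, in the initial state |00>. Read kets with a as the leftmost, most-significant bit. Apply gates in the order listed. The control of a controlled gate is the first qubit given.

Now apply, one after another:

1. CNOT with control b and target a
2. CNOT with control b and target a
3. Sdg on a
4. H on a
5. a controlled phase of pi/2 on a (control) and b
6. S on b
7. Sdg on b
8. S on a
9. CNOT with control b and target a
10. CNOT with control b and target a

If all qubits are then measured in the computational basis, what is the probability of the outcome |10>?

A full measurement returns |10> with probability 1/2.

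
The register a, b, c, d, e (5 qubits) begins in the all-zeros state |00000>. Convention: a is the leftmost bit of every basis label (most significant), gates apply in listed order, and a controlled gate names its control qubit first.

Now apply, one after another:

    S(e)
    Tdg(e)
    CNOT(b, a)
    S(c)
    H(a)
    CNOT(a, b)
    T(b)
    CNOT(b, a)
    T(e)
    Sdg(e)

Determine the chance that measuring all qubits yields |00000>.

The probability of measuring |00000> is 1/2.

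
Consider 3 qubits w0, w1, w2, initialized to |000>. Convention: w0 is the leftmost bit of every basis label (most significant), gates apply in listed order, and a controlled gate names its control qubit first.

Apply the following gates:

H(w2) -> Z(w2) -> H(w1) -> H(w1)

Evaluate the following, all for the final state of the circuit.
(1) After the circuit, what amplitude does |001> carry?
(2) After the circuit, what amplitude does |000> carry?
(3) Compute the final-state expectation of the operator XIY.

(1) The final state's coefficient on |001> equals -sqrt(2)/2. Key observation: gates 3-4 undo each other exactly, leaving only the rest of the circuit to track.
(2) The final state's coefficient on |000> equals sqrt(2)/2.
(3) In the final state, XIY has expectation 0.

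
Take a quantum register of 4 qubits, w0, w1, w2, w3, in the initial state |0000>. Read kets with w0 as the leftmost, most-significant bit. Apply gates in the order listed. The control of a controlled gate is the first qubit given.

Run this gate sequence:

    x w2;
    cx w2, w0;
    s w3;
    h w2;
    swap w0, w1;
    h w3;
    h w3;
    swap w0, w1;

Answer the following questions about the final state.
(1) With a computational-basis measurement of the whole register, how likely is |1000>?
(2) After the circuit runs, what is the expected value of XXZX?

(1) Outcome |1000> occurs with probability 1/2. Key observation: steps 5-8 multiply out to the identity, so the circuit reduces to the remaining gates.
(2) In the final state, XXZX has expectation 0.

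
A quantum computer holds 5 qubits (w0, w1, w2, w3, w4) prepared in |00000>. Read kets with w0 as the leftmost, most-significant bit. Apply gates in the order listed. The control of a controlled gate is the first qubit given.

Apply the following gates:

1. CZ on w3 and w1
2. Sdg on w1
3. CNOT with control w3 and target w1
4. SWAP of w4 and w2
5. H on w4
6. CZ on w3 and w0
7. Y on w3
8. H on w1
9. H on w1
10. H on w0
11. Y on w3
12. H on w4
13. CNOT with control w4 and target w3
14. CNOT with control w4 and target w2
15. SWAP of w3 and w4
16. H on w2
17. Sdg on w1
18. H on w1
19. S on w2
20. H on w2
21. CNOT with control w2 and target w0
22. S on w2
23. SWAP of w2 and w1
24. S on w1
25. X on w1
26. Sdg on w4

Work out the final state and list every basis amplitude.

The resulting statevector has amplitude -1/4 + I/4 on |00000>, -1/4 + I/4 on |00100>, 1/4 + I/4 on |01000>, 1/4 + I/4 on |01100>, -1/4 + I/4 on |10000>, -1/4 + I/4 on |10100>, 1/4 + I/4 on |11000>, 1/4 + I/4 on |11100>, and 0 on every other basis state. Key observation: steps 8-9 multiply out to the identity, so the circuit reduces to the remaining gates.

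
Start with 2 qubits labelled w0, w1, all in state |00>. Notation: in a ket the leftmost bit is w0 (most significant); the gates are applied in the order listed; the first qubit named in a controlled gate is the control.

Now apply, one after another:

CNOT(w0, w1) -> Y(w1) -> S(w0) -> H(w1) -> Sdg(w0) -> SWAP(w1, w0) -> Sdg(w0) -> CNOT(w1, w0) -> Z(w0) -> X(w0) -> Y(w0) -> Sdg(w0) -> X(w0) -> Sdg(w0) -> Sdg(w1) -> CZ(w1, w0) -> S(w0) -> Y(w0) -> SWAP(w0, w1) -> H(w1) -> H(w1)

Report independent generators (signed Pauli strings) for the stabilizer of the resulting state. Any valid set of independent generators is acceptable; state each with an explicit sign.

One valid set of independent stabilizer generators is -IX, +ZI (any independent generating set of the same group is equally correct).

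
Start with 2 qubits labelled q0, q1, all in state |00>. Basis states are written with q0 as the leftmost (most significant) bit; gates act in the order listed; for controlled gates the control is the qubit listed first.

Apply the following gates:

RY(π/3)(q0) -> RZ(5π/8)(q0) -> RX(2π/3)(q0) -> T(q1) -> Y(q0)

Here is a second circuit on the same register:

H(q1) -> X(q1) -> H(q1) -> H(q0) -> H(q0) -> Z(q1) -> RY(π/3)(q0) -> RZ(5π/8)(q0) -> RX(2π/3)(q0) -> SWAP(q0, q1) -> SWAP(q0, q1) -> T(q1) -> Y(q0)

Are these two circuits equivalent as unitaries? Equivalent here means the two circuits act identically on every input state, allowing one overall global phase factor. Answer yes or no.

Yes: on every input state the two circuits agree up to one overall phase factor.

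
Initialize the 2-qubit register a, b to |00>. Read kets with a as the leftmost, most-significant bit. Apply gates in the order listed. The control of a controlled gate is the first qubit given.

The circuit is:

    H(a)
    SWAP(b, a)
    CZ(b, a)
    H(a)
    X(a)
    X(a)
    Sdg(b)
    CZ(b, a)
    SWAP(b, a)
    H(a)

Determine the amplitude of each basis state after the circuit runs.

The final amplitudes are sqrt(2)*(1 - I)/4 on |00>, sqrt(2)*(1 + I)/4 on |01>, sqrt(2)*(1 + I)/4 on |10>, sqrt(2)*(1 - I)/4 on |11>.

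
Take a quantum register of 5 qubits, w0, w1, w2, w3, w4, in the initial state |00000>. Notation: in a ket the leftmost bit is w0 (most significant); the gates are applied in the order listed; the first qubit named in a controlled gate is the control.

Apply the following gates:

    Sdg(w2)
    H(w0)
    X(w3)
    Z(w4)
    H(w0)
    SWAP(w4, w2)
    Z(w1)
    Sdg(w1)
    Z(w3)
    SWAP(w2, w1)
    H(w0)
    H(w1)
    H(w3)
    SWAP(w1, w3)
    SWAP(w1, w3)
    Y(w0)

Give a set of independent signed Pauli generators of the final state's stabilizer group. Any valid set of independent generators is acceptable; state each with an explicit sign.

One valid set of independent stabilizer generators is -XIIII, +IXIII, -IIIXI, +IIZII, +IIIIZ (any independent generating set of the same group is equally correct).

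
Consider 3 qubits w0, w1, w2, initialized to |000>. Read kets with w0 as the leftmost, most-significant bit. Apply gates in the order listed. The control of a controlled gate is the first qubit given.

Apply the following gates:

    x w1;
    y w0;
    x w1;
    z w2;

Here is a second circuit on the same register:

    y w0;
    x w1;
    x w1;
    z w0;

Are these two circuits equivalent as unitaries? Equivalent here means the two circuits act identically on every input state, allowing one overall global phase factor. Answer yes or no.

No — the two circuits implement different unitaries, even allowing a global phase.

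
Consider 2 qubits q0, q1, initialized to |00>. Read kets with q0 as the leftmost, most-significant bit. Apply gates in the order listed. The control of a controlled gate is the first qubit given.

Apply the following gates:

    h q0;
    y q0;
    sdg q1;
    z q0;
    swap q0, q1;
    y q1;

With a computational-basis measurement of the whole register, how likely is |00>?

Outcome |00> occurs with probability 1/2.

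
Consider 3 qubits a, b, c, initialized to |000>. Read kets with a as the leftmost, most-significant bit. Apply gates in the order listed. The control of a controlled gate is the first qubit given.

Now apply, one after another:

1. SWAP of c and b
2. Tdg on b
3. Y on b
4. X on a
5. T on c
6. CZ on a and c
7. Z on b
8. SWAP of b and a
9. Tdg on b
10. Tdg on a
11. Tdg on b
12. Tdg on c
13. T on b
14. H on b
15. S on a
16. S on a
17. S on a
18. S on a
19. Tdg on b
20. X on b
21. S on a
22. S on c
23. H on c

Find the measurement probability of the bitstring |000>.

A full measurement returns |000> with probability 0.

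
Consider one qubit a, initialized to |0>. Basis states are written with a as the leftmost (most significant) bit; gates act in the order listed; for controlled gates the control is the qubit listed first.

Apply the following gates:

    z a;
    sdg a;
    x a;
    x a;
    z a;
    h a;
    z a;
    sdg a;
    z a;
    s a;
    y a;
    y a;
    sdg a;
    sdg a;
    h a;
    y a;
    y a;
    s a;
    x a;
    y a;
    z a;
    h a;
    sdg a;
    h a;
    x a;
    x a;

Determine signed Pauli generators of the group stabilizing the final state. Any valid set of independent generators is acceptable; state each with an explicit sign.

The stabilizer group can be generated by -Y, among other valid generating sets.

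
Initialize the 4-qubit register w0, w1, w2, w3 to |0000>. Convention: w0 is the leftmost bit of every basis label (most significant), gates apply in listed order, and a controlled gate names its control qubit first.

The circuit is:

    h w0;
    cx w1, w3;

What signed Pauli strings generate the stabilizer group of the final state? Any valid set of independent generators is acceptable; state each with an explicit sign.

One valid set of independent stabilizer generators is +XIII, +IZII, +IIZI, +IIIZ (any independent generating set of the same group is equally correct).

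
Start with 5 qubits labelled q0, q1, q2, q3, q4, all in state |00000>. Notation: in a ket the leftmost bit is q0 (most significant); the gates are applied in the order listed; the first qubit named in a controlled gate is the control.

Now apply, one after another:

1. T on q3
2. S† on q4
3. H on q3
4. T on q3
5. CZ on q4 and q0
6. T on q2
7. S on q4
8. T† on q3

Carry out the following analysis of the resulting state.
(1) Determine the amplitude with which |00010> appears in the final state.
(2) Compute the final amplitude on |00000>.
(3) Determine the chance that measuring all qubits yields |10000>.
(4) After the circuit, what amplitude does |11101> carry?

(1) |00010> carries amplitude sqrt(2)/2 in the final state.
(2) The amplitude on |00000> is sqrt(2)/2.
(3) The probability of measuring |10000> is 0.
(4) The amplitude on |11101> is 0.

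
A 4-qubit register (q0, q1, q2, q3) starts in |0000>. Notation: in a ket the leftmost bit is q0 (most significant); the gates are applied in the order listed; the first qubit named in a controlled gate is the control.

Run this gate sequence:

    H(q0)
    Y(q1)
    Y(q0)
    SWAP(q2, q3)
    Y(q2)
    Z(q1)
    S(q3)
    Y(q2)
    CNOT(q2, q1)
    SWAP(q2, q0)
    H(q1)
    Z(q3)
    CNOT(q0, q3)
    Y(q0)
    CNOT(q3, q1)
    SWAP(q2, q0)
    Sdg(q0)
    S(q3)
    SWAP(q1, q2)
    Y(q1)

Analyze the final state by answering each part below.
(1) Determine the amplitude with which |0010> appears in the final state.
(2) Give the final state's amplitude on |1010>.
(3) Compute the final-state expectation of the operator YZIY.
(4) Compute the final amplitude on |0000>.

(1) The amplitude on |0010> is 1/2.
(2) The final state's coefficient on |1010> equals I/2.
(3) In the final state, YZIY has expectation 0.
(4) The amplitude on |0000> is -1/2.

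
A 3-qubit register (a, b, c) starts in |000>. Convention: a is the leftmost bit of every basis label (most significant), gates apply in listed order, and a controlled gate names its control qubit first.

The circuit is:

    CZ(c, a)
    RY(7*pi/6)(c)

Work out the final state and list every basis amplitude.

After the circuit, the state carries amplitude -sqrt(6)/4 + sqrt(2)/4 on |000>, sqrt(2)/4 + sqrt(6)/4 on |001>, and 0 on every other basis state.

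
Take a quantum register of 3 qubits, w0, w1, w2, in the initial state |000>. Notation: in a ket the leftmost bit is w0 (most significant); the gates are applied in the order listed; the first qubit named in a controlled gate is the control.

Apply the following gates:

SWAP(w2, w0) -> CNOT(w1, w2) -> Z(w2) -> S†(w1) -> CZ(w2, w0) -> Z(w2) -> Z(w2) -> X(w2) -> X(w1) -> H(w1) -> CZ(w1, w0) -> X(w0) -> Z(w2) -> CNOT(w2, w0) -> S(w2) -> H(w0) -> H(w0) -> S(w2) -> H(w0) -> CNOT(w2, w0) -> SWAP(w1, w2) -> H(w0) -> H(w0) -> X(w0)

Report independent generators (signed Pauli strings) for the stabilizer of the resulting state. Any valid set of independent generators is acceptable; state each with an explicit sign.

The stabilizer group can be generated by +XII, -IIX, -IZI, among other valid generating sets.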